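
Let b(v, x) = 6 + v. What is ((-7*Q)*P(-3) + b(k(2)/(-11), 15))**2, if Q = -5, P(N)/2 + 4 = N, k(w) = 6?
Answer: 28408900/121 ≈ 2.3478e+5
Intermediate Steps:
P(N) = -8 + 2*N
((-7*Q)*P(-3) + b(k(2)/(-11), 15))**2 = ((-7*(-5))*(-8 + 2*(-3)) + (6 + 6/(-11)))**2 = (35*(-8 - 6) + (6 + 6*(-1/11)))**2 = (35*(-14) + (6 - 6/11))**2 = (-490 + 60/11)**2 = (-5330/11)**2 = 28408900/121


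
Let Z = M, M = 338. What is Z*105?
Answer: 35490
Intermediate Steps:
Z = 338
Z*105 = 338*105 = 35490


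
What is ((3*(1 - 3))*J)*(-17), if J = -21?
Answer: -2142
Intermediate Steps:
((3*(1 - 3))*J)*(-17) = ((3*(1 - 3))*(-21))*(-17) = ((3*(-2))*(-21))*(-17) = -6*(-21)*(-17) = 126*(-17) = -2142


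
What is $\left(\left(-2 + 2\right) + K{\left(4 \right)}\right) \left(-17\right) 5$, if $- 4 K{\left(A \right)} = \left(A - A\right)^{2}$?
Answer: $0$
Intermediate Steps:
$K{\left(A \right)} = 0$ ($K{\left(A \right)} = - \frac{\left(A - A\right)^{2}}{4} = - \frac{0^{2}}{4} = \left(- \frac{1}{4}\right) 0 = 0$)
$\left(\left(-2 + 2\right) + K{\left(4 \right)}\right) \left(-17\right) 5 = \left(\left(-2 + 2\right) + 0\right) \left(-17\right) 5 = \left(0 + 0\right) \left(-17\right) 5 = 0 \left(-17\right) 5 = 0 \cdot 5 = 0$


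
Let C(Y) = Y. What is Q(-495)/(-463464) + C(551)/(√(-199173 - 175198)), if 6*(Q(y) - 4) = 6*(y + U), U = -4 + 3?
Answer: 1/942 - 551*I*√374371/374371 ≈ 0.0010616 - 0.90053*I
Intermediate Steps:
U = -1
Q(y) = 3 + y (Q(y) = 4 + (6*(y - 1))/6 = 4 + (6*(-1 + y))/6 = 4 + (-6 + 6*y)/6 = 4 + (-1 + y) = 3 + y)
Q(-495)/(-463464) + C(551)/(√(-199173 - 175198)) = (3 - 495)/(-463464) + 551/(√(-199173 - 175198)) = -492*(-1/463464) + 551/(√(-374371)) = 1/942 + 551/((I*√374371)) = 1/942 + 551*(-I*√374371/374371) = 1/942 - 551*I*√374371/374371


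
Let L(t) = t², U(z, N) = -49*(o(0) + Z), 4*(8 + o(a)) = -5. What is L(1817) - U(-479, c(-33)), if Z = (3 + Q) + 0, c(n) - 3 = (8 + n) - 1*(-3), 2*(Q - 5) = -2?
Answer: 13205515/4 ≈ 3.3014e+6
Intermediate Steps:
Q = 4 (Q = 5 + (½)*(-2) = 5 - 1 = 4)
o(a) = -37/4 (o(a) = -8 + (¼)*(-5) = -8 - 5/4 = -37/4)
c(n) = 14 + n (c(n) = 3 + ((8 + n) - 1*(-3)) = 3 + ((8 + n) + 3) = 3 + (11 + n) = 14 + n)
Z = 7 (Z = (3 + 4) + 0 = 7 + 0 = 7)
U(z, N) = 441/4 (U(z, N) = -49*(-37/4 + 7) = -49*(-9/4) = 441/4)
L(1817) - U(-479, c(-33)) = 1817² - 1*441/4 = 3301489 - 441/4 = 13205515/4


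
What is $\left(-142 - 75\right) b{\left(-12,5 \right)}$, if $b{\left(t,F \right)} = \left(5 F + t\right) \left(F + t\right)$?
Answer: $19747$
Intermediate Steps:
$b{\left(t,F \right)} = \left(F + t\right) \left(t + 5 F\right)$ ($b{\left(t,F \right)} = \left(t + 5 F\right) \left(F + t\right) = \left(F + t\right) \left(t + 5 F\right)$)
$\left(-142 - 75\right) b{\left(-12,5 \right)} = \left(-142 - 75\right) \left(\left(-12\right)^{2} + 5 \cdot 5^{2} + 6 \cdot 5 \left(-12\right)\right) = - 217 \left(144 + 5 \cdot 25 - 360\right) = - 217 \left(144 + 125 - 360\right) = \left(-217\right) \left(-91\right) = 19747$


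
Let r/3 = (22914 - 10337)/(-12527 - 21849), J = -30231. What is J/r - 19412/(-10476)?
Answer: 907300843469/32939163 ≈ 27545.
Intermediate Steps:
r = -37731/34376 (r = 3*((22914 - 10337)/(-12527 - 21849)) = 3*(12577/(-34376)) = 3*(12577*(-1/34376)) = 3*(-12577/34376) = -37731/34376 ≈ -1.0976)
J/r - 19412/(-10476) = -30231/(-37731/34376) - 19412/(-10476) = -30231*(-34376/37731) - 19412*(-1/10476) = 346406952/12577 + 4853/2619 = 907300843469/32939163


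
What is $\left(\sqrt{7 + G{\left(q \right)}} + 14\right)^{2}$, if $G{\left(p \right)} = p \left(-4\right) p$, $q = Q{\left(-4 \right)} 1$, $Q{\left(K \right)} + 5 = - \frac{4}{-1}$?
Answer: $\left(14 + \sqrt{3}\right)^{2} \approx 247.5$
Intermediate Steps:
$Q{\left(K \right)} = -1$ ($Q{\left(K \right)} = -5 - \frac{4}{-1} = -5 - -4 = -5 + 4 = -1$)
$q = -1$ ($q = \left(-1\right) 1 = -1$)
$G{\left(p \right)} = - 4 p^{2}$ ($G{\left(p \right)} = - 4 p p = - 4 p^{2}$)
$\left(\sqrt{7 + G{\left(q \right)}} + 14\right)^{2} = \left(\sqrt{7 - 4 \left(-1\right)^{2}} + 14\right)^{2} = \left(\sqrt{7 - 4} + 14\right)^{2} = \left(\sqrt{3} + 14\right)^{2} = \left(14 + \sqrt{3}\right)^{2}$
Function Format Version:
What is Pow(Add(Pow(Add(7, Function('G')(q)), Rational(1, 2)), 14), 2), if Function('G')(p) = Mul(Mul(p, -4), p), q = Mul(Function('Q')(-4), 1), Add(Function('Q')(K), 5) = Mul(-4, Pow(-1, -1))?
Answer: Pow(Add(14, Pow(3, Rational(1, 2))), 2) ≈ 247.50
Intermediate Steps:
Function('Q')(K) = -1 (Function('Q')(K) = Add(-5, Mul(-4, Pow(-1, -1))) = Add(-5, Mul(-4, -1)) = Add(-5, 4) = -1)
q = -1 (q = Mul(-1, 1) = -1)
Function('G')(p) = Mul(-4, Pow(p, 2)) (Function('G')(p) = Mul(Mul(-4, p), p) = Mul(-4, Pow(p, 2)))
Pow(Add(Pow(Add(7, Function('G')(q)), Rational(1, 2)), 14), 2) = Pow(Add(Pow(Add(7, Mul(-4, Pow(-1, 2))), Rational(1, 2)), 14), 2) = Pow(Add(Pow(Add(7, Mul(-4, 1)), Rational(1, 2)), 14), 2) = Pow(Add(Pow(Add(7, -4), Rational(1, 2)), 14), 2) = Pow(Add(Pow(3, Rational(1, 2)), 14), 2) = Pow(Add(14, Pow(3, Rational(1, 2))), 2)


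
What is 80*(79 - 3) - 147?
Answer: 5933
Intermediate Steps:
80*(79 - 3) - 147 = 80*76 - 147 = 6080 - 147 = 5933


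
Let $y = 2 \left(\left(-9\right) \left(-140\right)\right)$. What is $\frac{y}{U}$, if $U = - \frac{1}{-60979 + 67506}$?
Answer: $-16448040$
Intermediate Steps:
$U = - \frac{1}{6527} \approx -0.00015321$
$y = 2520$ ($y = 2 \cdot 1260 = 2520$)
$\frac{y}{U} = \frac{2520}{- \frac{1}{6527}} = 2520 \left(-6527\right) = -16448040$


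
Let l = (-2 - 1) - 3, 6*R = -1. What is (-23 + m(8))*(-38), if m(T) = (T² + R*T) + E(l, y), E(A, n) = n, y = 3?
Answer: -4864/3 ≈ -1621.3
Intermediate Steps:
R = -⅙ (R = (⅙)*(-1) = -⅙ ≈ -0.16667)
l = -6 (l = -3 - 3 = -6)
m(T) = 3 + T² - T/6 (m(T) = (T² - T/6) + 3 = 3 + T² - T/6)
(-23 + m(8))*(-38) = (-23 + (3 + 8² - ⅙*8))*(-38) = (-23 + (3 + 64 - 4/3))*(-38) = (-23 + 197/3)*(-38) = (128/3)*(-38) = -4864/3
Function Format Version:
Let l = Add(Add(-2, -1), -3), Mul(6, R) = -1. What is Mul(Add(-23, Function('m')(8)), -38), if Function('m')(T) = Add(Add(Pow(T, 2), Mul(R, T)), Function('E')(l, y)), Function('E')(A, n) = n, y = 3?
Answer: Rational(-4864, 3) ≈ -1621.3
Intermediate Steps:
R = Rational(-1, 6) (R = Mul(Rational(1, 6), -1) = Rational(-1, 6) ≈ -0.16667)
l = -6 (l = Add(-3, -3) = -6)
Function('m')(T) = Add(3, Pow(T, 2), Mul(Rational(-1, 6), T)) (Function('m')(T) = Add(Add(Pow(T, 2), Mul(Rational(-1, 6), T)), 3) = Add(3, Pow(T, 2), Mul(Rational(-1, 6), T)))
Mul(Add(-23, Function('m')(8)), -38) = Mul(Add(-23, Add(3, Pow(8, 2), Mul(Rational(-1, 6), 8))), -38) = Mul(Add(-23, Add(3, 64, Rational(-4, 3))), -38) = Mul(Add(-23, Rational(197, 3)), -38) = Mul(Rational(128, 3), -38) = Rational(-4864, 3)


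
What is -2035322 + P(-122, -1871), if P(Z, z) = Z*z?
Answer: -1807060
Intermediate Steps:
-2035322 + P(-122, -1871) = -2035322 - 122*(-1871) = -2035322 + 228262 = -1807060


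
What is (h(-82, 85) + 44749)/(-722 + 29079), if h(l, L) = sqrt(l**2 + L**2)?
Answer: 44749/28357 + sqrt(13949)/28357 ≈ 1.5822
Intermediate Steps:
h(l, L) = sqrt(L**2 + l**2)
(h(-82, 85) + 44749)/(-722 + 29079) = (sqrt(85**2 + (-82)**2) + 44749)/(-722 + 29079) = (sqrt(7225 + 6724) + 44749)/28357 = (sqrt(13949) + 44749)*(1/28357) = (44749 + sqrt(13949))*(1/28357) = 44749/28357 + sqrt(13949)/28357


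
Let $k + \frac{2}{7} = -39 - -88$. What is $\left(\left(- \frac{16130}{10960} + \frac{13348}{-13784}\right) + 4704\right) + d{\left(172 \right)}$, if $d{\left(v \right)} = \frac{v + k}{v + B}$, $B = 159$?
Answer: $\frac{20574317188529}{4375441336} \approx 4702.2$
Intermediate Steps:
$k = \frac{341}{7}$ ($k = - \frac{2}{7} - -49 = - \frac{2}{7} + \left(-39 + 88\right) = - \frac{2}{7} + 49 = \frac{341}{7} \approx 48.714$)
$d{\left(v \right)} = \frac{\frac{341}{7} + v}{159 + v}$ ($d{\left(v \right)} = \frac{v + \frac{341}{7}}{v + 159} = \frac{\frac{341}{7} + v}{159 + v}$)
$\left(\left(- \frac{16130}{10960} + \frac{13348}{-13784}\right) + 4704\right) + d{\left(172 \right)} = \left(\left(- \frac{16130}{10960} + \frac{13348}{-13784}\right) + 4704\right) + \frac{\frac{341}{7} + 172}{159 + 172} = \left(\left(\left(-16130\right) \frac{1}{10960} + 13348 \left(- \frac{1}{13784}\right)\right) + 4704\right) + \frac{1}{331} \cdot \frac{1545}{7} = \left(\left(- \frac{1613}{1096} - \frac{3337}{3446}\right) + 4704\right) + \frac{1}{331} \cdot \frac{1545}{7} = \left(- \frac{4607875}{1888408} + 4704\right) + \frac{1545}{2317} = \frac{8878463357}{1888408} + \frac{1545}{2317} = \frac{20574317188529}{4375441336}$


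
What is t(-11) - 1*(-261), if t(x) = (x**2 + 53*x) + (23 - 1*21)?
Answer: -199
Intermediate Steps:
t(x) = 2 + x**2 + 53*x (t(x) = (x**2 + 53*x) + (23 - 21) = (x**2 + 53*x) + 2 = 2 + x**2 + 53*x)
t(-11) - 1*(-261) = (2 + (-11)**2 + 53*(-11)) - 1*(-261) = (2 + 121 - 583) + 261 = -460 + 261 = -199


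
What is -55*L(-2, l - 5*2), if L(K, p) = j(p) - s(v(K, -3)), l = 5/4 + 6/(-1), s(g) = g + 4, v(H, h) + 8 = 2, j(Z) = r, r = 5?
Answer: -385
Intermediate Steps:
j(Z) = 5
v(H, h) = -6 (v(H, h) = -8 + 2 = -6)
s(g) = 4 + g
l = -19/4 (l = 5*(1/4) + 6*(-1) = 5/4 - 6 = -19/4 ≈ -4.7500)
L(K, p) = 7 (L(K, p) = 5 - (4 - 6) = 5 - 1*(-2) = 5 + 2 = 7)
-55*L(-2, l - 5*2) = -55*7 = -385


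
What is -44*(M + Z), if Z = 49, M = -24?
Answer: -1100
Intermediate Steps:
-44*(M + Z) = -44*(-24 + 49) = -44*25 = -1100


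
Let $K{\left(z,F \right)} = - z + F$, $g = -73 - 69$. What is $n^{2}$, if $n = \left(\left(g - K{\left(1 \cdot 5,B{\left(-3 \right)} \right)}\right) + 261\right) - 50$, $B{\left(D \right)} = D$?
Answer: $5929$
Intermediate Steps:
$g = -142$
$K{\left(z,F \right)} = F - z$
$n = 77$ ($n = \left(\left(-142 - \left(-3 - 1 \cdot 5\right)\right) + 261\right) - 50 = \left(\left(-142 - \left(-3 - 5\right)\right) + 261\right) - 50 = \left(\left(-142 - -8\right) + 261\right) - 50 = \left(\left(-142 + 8\right) + 261\right) - 50 = \left(-134 + 261\right) - 50 = 127 - 50 = 77$)
$n^{2} = 77^{2} = 5929$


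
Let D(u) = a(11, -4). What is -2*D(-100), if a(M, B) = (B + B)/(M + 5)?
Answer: 1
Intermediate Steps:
a(M, B) = 2*B/(5 + M) (a(M, B) = (2*B)/(5 + M) = 2*B/(5 + M))
D(u) = -1/2 (D(u) = 2*(-4)/(5 + 11) = 2*(-4)/16 = 2*(-4)*(1/16) = -1/2)
-2*D(-100) = -2*(-1/2) = 1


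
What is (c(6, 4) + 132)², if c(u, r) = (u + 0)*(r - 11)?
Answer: 8100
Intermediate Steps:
c(u, r) = u*(-11 + r)
(c(6, 4) + 132)² = (6*(-11 + 4) + 132)² = (6*(-7) + 132)² = (-42 + 132)² = 90² = 8100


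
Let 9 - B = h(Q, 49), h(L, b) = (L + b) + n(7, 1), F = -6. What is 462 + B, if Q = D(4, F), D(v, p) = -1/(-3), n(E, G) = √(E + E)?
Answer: 1265/3 - √14 ≈ 417.92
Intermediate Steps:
n(E, G) = √2*√E (n(E, G) = √(2*E) = √2*√E)
D(v, p) = ⅓ (D(v, p) = -1*(-⅓) = ⅓)
Q = ⅓ ≈ 0.33333
h(L, b) = L + b + √14 (h(L, b) = (L + b) + √2*√7 = (L + b) + √14 = L + b + √14)
B = -121/3 - √14 (B = 9 - (⅓ + 49 + √14) = 9 - (148/3 + √14) = 9 + (-148/3 - √14) = -121/3 - √14 ≈ -44.075)
462 + B = 462 + (-121/3 - √14) = 1265/3 - √14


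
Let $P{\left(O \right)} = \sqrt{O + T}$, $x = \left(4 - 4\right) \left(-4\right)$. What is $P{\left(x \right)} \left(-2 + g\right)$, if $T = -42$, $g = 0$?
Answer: $- 2 i \sqrt{42} \approx - 12.961 i$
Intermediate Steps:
$x = 0$ ($x = 0 \left(-4\right) = 0$)
$P{\left(O \right)} = \sqrt{-42 + O}$ ($P{\left(O \right)} = \sqrt{O - 42} = \sqrt{-42 + O}$)
$P{\left(x \right)} \left(-2 + g\right) = \sqrt{-42 + 0} \left(-2 + 0\right) = \sqrt{-42} \left(-2\right) = i \sqrt{42} \left(-2\right) = - 2 i \sqrt{42}$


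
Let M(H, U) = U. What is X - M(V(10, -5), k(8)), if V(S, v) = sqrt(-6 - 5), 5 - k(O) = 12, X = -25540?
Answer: -25533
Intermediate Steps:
k(O) = -7 (k(O) = 5 - 1*12 = 5 - 12 = -7)
V(S, v) = I*sqrt(11) (V(S, v) = sqrt(-11) = I*sqrt(11))
X - M(V(10, -5), k(8)) = -25540 - 1*(-7) = -25540 + 7 = -25533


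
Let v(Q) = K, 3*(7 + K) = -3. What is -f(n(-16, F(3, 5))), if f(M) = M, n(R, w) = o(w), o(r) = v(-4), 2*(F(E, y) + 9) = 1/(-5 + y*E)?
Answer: 8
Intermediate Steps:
K = -8 (K = -7 + (⅓)*(-3) = -7 - 1 = -8)
v(Q) = -8
F(E, y) = -9 + 1/(2*(-5 + E*y)) (F(E, y) = -9 + 1/(2*(-5 + y*E)) = -9 + 1/(2*(-5 + E*y)))
o(r) = -8
n(R, w) = -8
-f(n(-16, F(3, 5))) = -1*(-8) = 8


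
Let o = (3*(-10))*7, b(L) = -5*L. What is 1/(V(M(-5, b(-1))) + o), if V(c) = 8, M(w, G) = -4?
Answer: -1/202 ≈ -0.0049505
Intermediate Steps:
o = -210 (o = -30*7 = -210)
1/(V(M(-5, b(-1))) + o) = 1/(8 - 210) = 1/(-202) = -1/202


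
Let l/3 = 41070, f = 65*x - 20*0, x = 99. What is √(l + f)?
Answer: 3*√14405 ≈ 360.06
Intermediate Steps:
f = 6435 (f = 65*99 - 20*0 = 6435 + 0 = 6435)
l = 123210 (l = 3*41070 = 123210)
√(l + f) = √(123210 + 6435) = √129645 = 3*√14405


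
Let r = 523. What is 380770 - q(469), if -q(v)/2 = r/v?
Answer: 178582176/469 ≈ 3.8077e+5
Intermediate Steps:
q(v) = -1046/v
380770 - q(469) = 380770 - (-1046)/469 = 380770 - 1*(-1046/469) = 380770 + 1046/469 = 178582176/469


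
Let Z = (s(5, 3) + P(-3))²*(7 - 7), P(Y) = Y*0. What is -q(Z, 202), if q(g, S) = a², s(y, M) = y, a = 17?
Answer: -289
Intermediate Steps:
P(Y) = 0
Z = 0 (Z = (5 + 0)²*(7 - 7) = 5²*0 = 25*0 = 0)
q(g, S) = 289 (q(g, S) = 17² = 289)
-q(Z, 202) = -1*289 = -289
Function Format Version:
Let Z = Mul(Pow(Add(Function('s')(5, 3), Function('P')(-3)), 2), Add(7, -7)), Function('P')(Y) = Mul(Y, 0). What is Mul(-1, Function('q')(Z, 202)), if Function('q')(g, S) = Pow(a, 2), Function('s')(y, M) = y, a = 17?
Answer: -289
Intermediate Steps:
Function('P')(Y) = 0
Z = 0 (Z = Mul(Pow(Add(5, 0), 2), Add(7, -7)) = Mul(Pow(5, 2), 0) = Mul(25, 0) = 0)
Function('q')(g, S) = 289 (Function('q')(g, S) = Pow(17, 2) = 289)
Mul(-1, Function('q')(Z, 202)) = Mul(-1, 289) = -289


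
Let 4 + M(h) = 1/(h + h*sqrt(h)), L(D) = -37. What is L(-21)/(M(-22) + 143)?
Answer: 814*(I - sqrt(22))/(-3057*I + 3058*sqrt(22)) ≈ -0.26619 + 1.7752e-5*I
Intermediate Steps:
M(h) = -4 + 1/(h + h**(3/2)) (M(h) = -4 + 1/(h + h*sqrt(h)) = -4 + 1/(h + h**(3/2)))
L(-21)/(M(-22) + 143) = -37/((1 - 4*(-22) - (-88)*I*sqrt(22))/(-22 + (-22)**(3/2)) + 143) = -37/((1 + 88 - (-88)*I*sqrt(22))/(-22 - 22*I*sqrt(22)) + 143) = -37/((1 + 88 + 88*I*sqrt(22))/(-22 - 22*I*sqrt(22)) + 143) = -37/((89 + 88*I*sqrt(22))/(-22 - 22*I*sqrt(22)) + 143) = -37/(143 + (89 + 88*I*sqrt(22))/(-22 - 22*I*sqrt(22)))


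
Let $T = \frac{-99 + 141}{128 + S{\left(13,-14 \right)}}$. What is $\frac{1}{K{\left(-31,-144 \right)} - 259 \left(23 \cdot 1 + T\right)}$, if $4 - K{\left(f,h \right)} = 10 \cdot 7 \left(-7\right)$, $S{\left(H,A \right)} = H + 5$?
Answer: $- \frac{73}{404238} \approx -0.00018059$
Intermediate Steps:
$S{\left(H,A \right)} = 5 + H$
$K{\left(f,h \right)} = 494$ ($K{\left(f,h \right)} = 4 - 10 \cdot 7 \left(-7\right) = 4 - 70 \left(-7\right) = 4 - -490 = 4 + 490 = 494$)
$T = \frac{21}{73}$ ($T = \frac{-99 + 141}{128 + \left(5 + 13\right)} = \frac{42}{128 + 18} = \frac{42}{146} = 42 \cdot \frac{1}{146} = \frac{21}{73} \approx 0.28767$)
$\frac{1}{K{\left(-31,-144 \right)} - 259 \left(23 \cdot 1 + T\right)} = \frac{1}{494 - 259 \left(23 \cdot 1 + \frac{21}{73}\right)} = \frac{1}{494 - 259 \left(23 + \frac{21}{73}\right)} = \frac{1}{494 - \frac{440300}{73}} = \frac{1}{- \frac{404238}{73}} = - \frac{73}{404238}$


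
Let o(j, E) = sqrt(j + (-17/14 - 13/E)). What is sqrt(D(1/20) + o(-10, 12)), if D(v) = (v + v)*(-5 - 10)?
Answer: sqrt(-2646 + 42*I*sqrt(21693))/42 ≈ 1.0757 + 1.6301*I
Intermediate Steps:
D(v) = -30*v (D(v) = (2*v)*(-15) = -30*v)
o(j, E) = sqrt(-17/14 + j - 13/E) (o(j, E) = sqrt(j + (-17*1/14 - 13/E)) = sqrt(j + (-17/14 - 13/E)) = sqrt(-17/14 + j - 13/E))
sqrt(D(1/20) + o(-10, 12)) = sqrt(-30/20 + sqrt(-238 - 2548/12 + 196*(-10))/14) = sqrt(-30*1/20 + sqrt(-238 - 2548*1/12 - 1960)/14) = sqrt(-3/2 + sqrt(-238 - 637/3 - 1960)/14) = sqrt(-3/2 + sqrt(-7231/3)/14) = sqrt(-3/2 + (I*sqrt(21693)/3)/14) = sqrt(-3/2 + I*sqrt(21693)/42)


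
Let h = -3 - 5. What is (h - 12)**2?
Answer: 400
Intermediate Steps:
h = -8
(h - 12)**2 = (-8 - 12)**2 = (-20)**2 = 400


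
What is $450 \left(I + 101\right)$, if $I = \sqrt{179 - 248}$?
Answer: $45450 + 450 i \sqrt{69} \approx 45450.0 + 3738.0 i$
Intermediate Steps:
$I = i \sqrt{69}$ ($I = \sqrt{-69} = i \sqrt{69} \approx 8.3066 i$)
$450 \left(I + 101\right) = 450 \left(i \sqrt{69} + 101\right) = 450 \left(101 + i \sqrt{69}\right) = 45450 + 450 i \sqrt{69}$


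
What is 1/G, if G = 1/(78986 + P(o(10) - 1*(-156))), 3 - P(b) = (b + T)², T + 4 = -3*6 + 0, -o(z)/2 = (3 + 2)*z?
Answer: 77833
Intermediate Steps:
o(z) = -10*z (o(z) = -2*(3 + 2)*z = -10*z)
T = -22 (T = -4 + (-3*6 + 0) = -4 + (-18 + 0) = -4 - 18 = -22)
P(b) = 3 - (-22 + b)² (P(b) = 3 - (b - 22)² = 3 - (-22 + b)²)
G = 1/77833 (G = 1/(78986 + (3 - (-22 + (-10*10 - 1*(-156)))²)) = 1/(78986 + (3 - (-22 + (-100 + 156))²)) = 1/(78986 + (3 - (-22 + 56)²)) = 1/(78986 + (3 - 1*34²)) = 1/(78986 + (3 - 1*1156)) = 1/(78986 + (3 - 1156)) = 1/(78986 - 1153) = 1/77833 ≈ 1.2848e-5)
1/G = 1/(1/77833) = 77833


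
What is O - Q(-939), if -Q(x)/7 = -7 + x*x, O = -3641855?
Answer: 2530143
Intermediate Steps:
Q(x) = 49 - 7*x² (Q(x) = -7*(-7 + x*x) = -7*(-7 + x²) = 49 - 7*x²)
O - Q(-939) = -3641855 - (49 - 7*(-939)²) = -3641855 - (49 - 7*881721) = -3641855 - (49 - 6172047) = -3641855 - 1*(-6171998) = -3641855 + 6171998 = 2530143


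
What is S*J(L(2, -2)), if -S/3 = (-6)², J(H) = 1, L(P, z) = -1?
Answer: -108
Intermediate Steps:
S = -108 (S = -3*(-6)² = -3*36 = -108)
S*J(L(2, -2)) = -108*1 = -108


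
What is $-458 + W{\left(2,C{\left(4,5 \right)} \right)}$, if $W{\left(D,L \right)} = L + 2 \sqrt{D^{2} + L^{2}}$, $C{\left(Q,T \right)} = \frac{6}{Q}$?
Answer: $- \frac{903}{2} \approx -451.5$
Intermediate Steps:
$-458 + W{\left(2,C{\left(4,5 \right)} \right)} = -458 + \left(\frac{6}{4} + 2 \sqrt{2^{2} + \left(\frac{6}{4}\right)^{2}}\right) = -458 + \left(6 \cdot \frac{1}{4} + 2 \sqrt{4 + \left(6 \cdot \frac{1}{4}\right)^{2}}\right) = -458 + \left(\frac{3}{2} + 2 \sqrt{4 + \left(\frac{3}{2}\right)^{2}}\right) = -458 + \left(\frac{3}{2} + 2 \sqrt{4 + \frac{9}{4}}\right) = -458 + \left(\frac{3}{2} + 2 \sqrt{\frac{25}{4}}\right) = -458 + \left(\frac{3}{2} + 2 \cdot \frac{5}{2}\right) = -458 + \left(\frac{3}{2} + 5\right) = -458 + \frac{13}{2} = - \frac{903}{2}$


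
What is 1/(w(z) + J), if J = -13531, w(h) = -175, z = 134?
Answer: -1/13706 ≈ -7.2961e-5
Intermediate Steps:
1/(w(z) + J) = 1/(-175 - 13531) = 1/(-13706) = -1/13706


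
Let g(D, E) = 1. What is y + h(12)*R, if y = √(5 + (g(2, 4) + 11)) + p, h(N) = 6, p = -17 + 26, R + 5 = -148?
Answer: -909 + √17 ≈ -904.88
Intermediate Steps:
R = -153 (R = -5 - 148 = -153)
p = 9
y = 9 + √17 (y = √(5 + (1 + 11)) + 9 = √(5 + 12) + 9 = √17 + 9 = 9 + √17 ≈ 13.123)
y + h(12)*R = (9 + √17) + 6*(-153) = (9 + √17) - 918 = -909 + √17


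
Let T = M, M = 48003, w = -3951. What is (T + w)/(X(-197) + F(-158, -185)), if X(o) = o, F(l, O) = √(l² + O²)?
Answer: 2169561/5095 + 11013*√59189/5095 ≈ 951.70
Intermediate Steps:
F(l, O) = √(O² + l²)
T = 48003
(T + w)/(X(-197) + F(-158, -185)) = (48003 - 3951)/(-197 + √((-185)² + (-158)²)) = 44052/(-197 + √(34225 + 24964)) = 44052/(-197 + √59189)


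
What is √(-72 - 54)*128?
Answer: 384*I*√14 ≈ 1436.8*I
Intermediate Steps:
√(-72 - 54)*128 = √(-126)*128 = (3*I*√14)*128 = 384*I*√14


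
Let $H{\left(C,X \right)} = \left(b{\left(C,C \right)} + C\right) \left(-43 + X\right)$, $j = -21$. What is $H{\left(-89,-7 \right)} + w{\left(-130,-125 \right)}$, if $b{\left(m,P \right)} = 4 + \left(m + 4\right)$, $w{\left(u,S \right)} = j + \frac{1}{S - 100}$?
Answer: $\frac{1907774}{225} \approx 8479.0$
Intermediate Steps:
$w{\left(u,S \right)} = -21 + \frac{1}{-100 + S}$ ($w{\left(u,S \right)} = -21 + \frac{1}{S - 100} = -21 + \frac{1}{-100 + S}$)
$b{\left(m,P \right)} = 8 + m$ ($b{\left(m,P \right)} = 4 + \left(4 + m\right) = 8 + m$)
$H{\left(C,X \right)} = \left(-43 + X\right) \left(8 + 2 C\right)$ ($H{\left(C,X \right)} = \left(\left(8 + C\right) + C\right) \left(-43 + X\right) = \left(8 + 2 C\right) \left(-43 + X\right) = \left(-43 + X\right) \left(8 + 2 C\right)$)
$H{\left(-89,-7 \right)} + w{\left(-130,-125 \right)} = \left(-344 - -7654 - -623 - 7 \left(8 - 89\right)\right) + \frac{2101 - -2625}{-100 - 125} = \left(-344 + 7654 + 623 - -567\right) + \frac{2101 + 2625}{-225} = \left(-344 + 7654 + 623 + 567\right) - \frac{4726}{225} = 8500 - \frac{4726}{225} = \frac{1907774}{225}$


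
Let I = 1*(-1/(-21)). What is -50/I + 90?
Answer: -960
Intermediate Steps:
I = 1/21 (I = 1*(-1*(-1/21)) = 1*(1/21) = 1/21 ≈ 0.047619)
-50/I + 90 = -50/1/21 + 90 = -50*21 + 90 = -1050 + 90 = -960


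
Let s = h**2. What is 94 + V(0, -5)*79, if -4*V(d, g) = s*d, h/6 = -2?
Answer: 94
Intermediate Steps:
h = -12 (h = 6*(-2) = -12)
s = 144 (s = (-12)**2 = 144)
V(d, g) = -36*d
94 + V(0, -5)*79 = 94 - 36*0*79 = 94 + 0*79 = 94 + 0 = 94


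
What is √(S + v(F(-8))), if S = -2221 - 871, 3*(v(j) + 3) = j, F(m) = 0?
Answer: I*√3095 ≈ 55.633*I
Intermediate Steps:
v(j) = -3 + j/3
S = -3092
√(S + v(F(-8))) = √(-3092 + (-3 + (⅓)*0)) = √(-3092 + (-3 + 0)) = √(-3092 - 3) = √(-3095) = I*√3095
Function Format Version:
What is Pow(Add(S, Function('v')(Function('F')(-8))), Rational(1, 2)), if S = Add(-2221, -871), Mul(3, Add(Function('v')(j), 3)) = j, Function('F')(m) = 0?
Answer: Mul(I, Pow(3095, Rational(1, 2))) ≈ Mul(55.633, I)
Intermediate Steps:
Function('v')(j) = Add(-3, Mul(Rational(1, 3), j))
S = -3092
Pow(Add(S, Function('v')(Function('F')(-8))), Rational(1, 2)) = Pow(Add(-3092, Add(-3, Mul(Rational(1, 3), 0))), Rational(1, 2)) = Pow(Add(-3092, Add(-3, 0)), Rational(1, 2)) = Pow(Add(-3092, -3), Rational(1, 2)) = Pow(-3095, Rational(1, 2)) = Mul(I, Pow(3095, Rational(1, 2)))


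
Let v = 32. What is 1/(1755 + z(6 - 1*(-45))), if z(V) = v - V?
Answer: 1/1736 ≈ 0.00057604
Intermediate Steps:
z(V) = 32 - V
1/(1755 + z(6 - 1*(-45))) = 1/(1755 + (32 - (6 - 1*(-45)))) = 1/(1755 + (32 - (6 + 45))) = 1/(1755 + (32 - 1*51)) = 1/(1755 + (32 - 51)) = 1/(1755 - 19) = 1/1736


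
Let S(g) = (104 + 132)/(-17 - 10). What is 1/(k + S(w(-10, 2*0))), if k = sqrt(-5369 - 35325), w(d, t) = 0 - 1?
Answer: -3186/14860811 - 729*I*sqrt(40694)/29721622 ≈ -0.00021439 - 0.0049479*I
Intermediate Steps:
w(d, t) = -1
S(g) = -236/27 (S(g) = 236/(-27) = 236*(-1/27) = -236/27)
k = I*sqrt(40694) (k = sqrt(-40694) = I*sqrt(40694) ≈ 201.73*I)
1/(k + S(w(-10, 2*0))) = 1/(I*sqrt(40694) - 236/27) = 1/(-236/27 + I*sqrt(40694))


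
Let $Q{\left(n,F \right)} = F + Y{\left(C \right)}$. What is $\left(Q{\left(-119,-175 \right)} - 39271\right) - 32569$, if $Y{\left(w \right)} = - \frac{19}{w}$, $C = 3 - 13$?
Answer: $- \frac{720131}{10} \approx -72013.0$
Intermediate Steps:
$C = -10$ ($C = 3 - 13 = -10$)
$Q{\left(n,F \right)} = \frac{19}{10} + F$ ($Q{\left(n,F \right)} = F - \frac{19}{-10} = F - - \frac{19}{10} = F + \frac{19}{10} = \frac{19}{10} + F$)
$\left(Q{\left(-119,-175 \right)} - 39271\right) - 32569 = \left(\left(\frac{19}{10} - 175\right) - 39271\right) - 32569 = \left(- \frac{1731}{10} - 39271\right) - 32569 = - \frac{394441}{10} - 32569 = - \frac{720131}{10}$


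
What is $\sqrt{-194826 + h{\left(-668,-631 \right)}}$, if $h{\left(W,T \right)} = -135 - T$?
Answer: $i \sqrt{194330} \approx 440.83 i$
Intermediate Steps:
$\sqrt{-194826 + h{\left(-668,-631 \right)}} = \sqrt{-194826 - -496} = \sqrt{-194826 + \left(-135 + 631\right)} = \sqrt{-194826 + 496} = \sqrt{-194330} = i \sqrt{194330}$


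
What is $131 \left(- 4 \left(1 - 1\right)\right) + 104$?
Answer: $104$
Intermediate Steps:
$131 \left(- 4 \left(1 - 1\right)\right) + 104 = 131 \left(\left(-4\right) 0\right) + 104 = 131 \cdot 0 + 104 = 0 + 104 = 104$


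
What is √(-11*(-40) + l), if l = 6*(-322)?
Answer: 2*I*√373 ≈ 38.626*I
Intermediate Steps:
l = -1932
√(-11*(-40) + l) = √(-11*(-40) - 1932) = √(440 - 1932) = √(-1492) = 2*I*√373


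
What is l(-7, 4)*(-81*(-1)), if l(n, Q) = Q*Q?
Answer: 1296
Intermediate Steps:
l(n, Q) = Q²
l(-7, 4)*(-81*(-1)) = 4²*(-81*(-1)) = 16*81 = 1296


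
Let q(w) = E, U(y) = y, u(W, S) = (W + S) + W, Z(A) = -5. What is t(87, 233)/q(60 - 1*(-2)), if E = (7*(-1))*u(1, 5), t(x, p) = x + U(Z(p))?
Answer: -82/49 ≈ -1.6735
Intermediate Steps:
u(W, S) = S + 2*W (u(W, S) = (S + W) + W = S + 2*W)
t(x, p) = -5 + x (t(x, p) = x - 5 = -5 + x)
E = -49 (E = (7*(-1))*(5 + 2*1) = -7*(5 + 2) = -7*7 = -49)
q(w) = -49
t(87, 233)/q(60 - 1*(-2)) = (-5 + 87)/(-49) = 82*(-1/49) = -82/49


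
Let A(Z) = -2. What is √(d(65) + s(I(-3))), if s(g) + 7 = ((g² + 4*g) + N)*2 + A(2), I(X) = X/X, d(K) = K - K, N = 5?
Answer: √11 ≈ 3.3166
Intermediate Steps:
d(K) = 0
I(X) = 1
s(g) = 1 + 2*g² + 8*g (s(g) = -7 + (((g² + 4*g) + 5)*2 - 2) = -7 + ((5 + g² + 4*g)*2 - 2) = -7 + ((10 + 2*g² + 8*g) - 2) = -7 + (8 + 2*g² + 8*g) = 1 + 2*g² + 8*g)
√(d(65) + s(I(-3))) = √(0 + (1 + 2*1² + 8*1)) = √(0 + (1 + 2*1 + 8)) = √(0 + (1 + 2 + 8)) = √(0 + 11) = √11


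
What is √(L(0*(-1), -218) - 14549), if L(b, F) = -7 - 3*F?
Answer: I*√13902 ≈ 117.91*I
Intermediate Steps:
√(L(0*(-1), -218) - 14549) = √((-7 - 3*(-218)) - 14549) = √((-7 + 654) - 14549) = √(647 - 14549) = √(-13902) = I*√13902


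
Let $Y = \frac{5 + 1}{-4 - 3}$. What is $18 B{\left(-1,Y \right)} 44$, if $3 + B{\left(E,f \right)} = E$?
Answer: $-3168$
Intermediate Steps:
$Y = - \frac{6}{7}$ ($Y = \frac{6}{-7} = 6 \left(- \frac{1}{7}\right) = - \frac{6}{7} \approx -0.85714$)
$B{\left(E,f \right)} = -3 + E$
$18 B{\left(-1,Y \right)} 44 = 18 \left(-3 - 1\right) 44 = 18 \left(-4\right) 44 = \left(-72\right) 44 = -3168$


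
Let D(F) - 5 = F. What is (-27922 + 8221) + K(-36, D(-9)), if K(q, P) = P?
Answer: -19705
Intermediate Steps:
D(F) = 5 + F
(-27922 + 8221) + K(-36, D(-9)) = (-27922 + 8221) + (5 - 9) = -19701 - 4 = -19705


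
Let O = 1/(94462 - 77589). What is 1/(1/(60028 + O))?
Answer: 1012852445/16873 ≈ 60028.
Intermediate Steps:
O = 1/16873 ≈ 5.9266e-5
1/(1/(60028 + O)) = 1/(1/(60028 + 1/16873)) = 1/(1/(1012852445/16873)) = 1/(16873/1012852445) = 1012852445/16873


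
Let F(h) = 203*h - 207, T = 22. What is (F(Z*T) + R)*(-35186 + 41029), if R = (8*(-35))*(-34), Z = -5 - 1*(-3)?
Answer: 2226183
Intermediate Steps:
Z = -2 (Z = -5 + 3 = -2)
R = 9520 (R = -280*(-34) = 9520)
F(h) = -207 + 203*h
(F(Z*T) + R)*(-35186 + 41029) = ((-207 + 203*(-2*22)) + 9520)*(-35186 + 41029) = ((-207 + 203*(-44)) + 9520)*5843 = ((-207 - 8932) + 9520)*5843 = (-9139 + 9520)*5843 = 381*5843 = 2226183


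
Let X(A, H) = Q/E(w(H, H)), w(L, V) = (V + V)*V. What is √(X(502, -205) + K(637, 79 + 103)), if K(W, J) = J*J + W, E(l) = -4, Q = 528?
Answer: √33629 ≈ 183.38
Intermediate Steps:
w(L, V) = 2*V² (w(L, V) = (2*V)*V = 2*V²)
K(W, J) = W + J² (K(W, J) = J² + W = W + J²)
X(A, H) = -132 (X(A, H) = 528/(-4) = 528*(-¼) = -132)
√(X(502, -205) + K(637, 79 + 103)) = √(-132 + (637 + (79 + 103)²)) = √(-132 + (637 + 182²)) = √(-132 + (637 + 33124)) = √(-132 + 33761) = √33629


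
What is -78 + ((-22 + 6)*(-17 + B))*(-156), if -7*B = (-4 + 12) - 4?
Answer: -307554/7 ≈ -43936.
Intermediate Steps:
B = -4/7 (B = -((-4 + 12) - 4)/7 = -(8 - 4)/7 = -⅐*4 = -4/7 ≈ -0.57143)
-78 + ((-22 + 6)*(-17 + B))*(-156) = -78 + ((-22 + 6)*(-17 - 4/7))*(-156) = -78 - 16*(-123/7)*(-156) = -78 + (1968/7)*(-156) = -78 - 307008/7 = -307554/7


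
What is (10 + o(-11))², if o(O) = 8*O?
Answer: 6084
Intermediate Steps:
(10 + o(-11))² = (10 + 8*(-11))² = (10 - 88)² = (-78)² = 6084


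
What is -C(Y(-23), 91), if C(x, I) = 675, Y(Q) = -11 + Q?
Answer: -675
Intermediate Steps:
-C(Y(-23), 91) = -1*675 = -675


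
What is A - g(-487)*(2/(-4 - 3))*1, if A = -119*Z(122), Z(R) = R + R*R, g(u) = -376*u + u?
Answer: -12134748/7 ≈ -1.7335e+6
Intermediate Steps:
g(u) = -375*u
Z(R) = R + R**2
A = -1785714 (A = -14518*(1 + 122) = -14518*123 = -119*15006 = -1785714)
A - g(-487)*(2/(-4 - 3))*1 = -1785714 - (-375*(-487))*(2/(-4 - 3))*1 = -1785714 - 182625*(2/(-7))*1 = -1785714 - 182625*-1/7*2*1 = -1785714 - 182625*(-2/7*1) = -1785714 - 182625*(-2)/7 = -1785714 - 1*(-365250/7) = -1785714 + 365250/7 = -12134748/7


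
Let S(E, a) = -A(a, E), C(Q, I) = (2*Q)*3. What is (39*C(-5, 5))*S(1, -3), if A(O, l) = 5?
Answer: 5850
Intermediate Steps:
C(Q, I) = 6*Q
S(E, a) = -5 (S(E, a) = -1*5 = -5)
(39*C(-5, 5))*S(1, -3) = (39*(6*(-5)))*(-5) = (39*(-30))*(-5) = -1170*(-5) = 5850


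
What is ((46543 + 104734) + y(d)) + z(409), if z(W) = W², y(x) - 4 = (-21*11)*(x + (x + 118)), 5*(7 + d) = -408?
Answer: 1661186/5 ≈ 3.3224e+5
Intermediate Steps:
d = -443/5 (d = -7 + (⅕)*(-408) = -7 - 408/5 = -443/5 ≈ -88.600)
y(x) = -27254 - 462*x (y(x) = 4 + (-21*11)*(x + (x + 118)) = 4 - 231*(x + (118 + x)) = 4 - 231*(118 + 2*x) = 4 + (-27258 - 462*x) = -27254 - 462*x)
((46543 + 104734) + y(d)) + z(409) = ((46543 + 104734) + (-27254 - 462*(-443/5))) + 409² = (151277 + (-27254 + 204666/5)) + 167281 = (151277 + 68396/5) + 167281 = 824781/5 + 167281 = 1661186/5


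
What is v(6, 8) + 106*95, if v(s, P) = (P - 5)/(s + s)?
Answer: 40281/4 ≈ 10070.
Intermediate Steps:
v(s, P) = (-5 + P)/(2*s) (v(s, P) = (-5 + P)/((2*s)) = (-5 + P)*(1/(2*s)) = (-5 + P)/(2*s))
v(6, 8) + 106*95 = (½)*(-5 + 8)/6 + 106*95 = (½)*(⅙)*3 + 10070 = ¼ + 10070 = 40281/4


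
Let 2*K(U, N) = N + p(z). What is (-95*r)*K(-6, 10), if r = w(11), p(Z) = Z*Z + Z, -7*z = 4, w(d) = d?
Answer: -249755/49 ≈ -5097.0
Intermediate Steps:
z = -4/7 (z = -⅐*4 = -4/7 ≈ -0.57143)
p(Z) = Z + Z² (p(Z) = Z² + Z = Z + Z²)
K(U, N) = -6/49 + N/2 (K(U, N) = (N - 4*(1 - 4/7)/7)/2 = (N - 4/7*3/7)/2 = (N - 12/49)/2 = (-12/49 + N)/2 = -6/49 + N/2)
r = 11
(-95*r)*K(-6, 10) = (-95*11)*(-6/49 + (½)*10) = -1045*(-6/49 + 5) = -1045*239/49 = -249755/49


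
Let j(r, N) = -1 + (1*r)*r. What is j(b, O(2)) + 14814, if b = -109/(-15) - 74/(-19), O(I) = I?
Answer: 1213304686/81225 ≈ 14938.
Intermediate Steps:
b = 3181/285 (b = -109*(-1/15) - 74*(-1/19) = 109/15 + 74/19 = 3181/285 ≈ 11.161)
j(r, N) = -1 + r² (j(r, N) = -1 + r*r = -1 + r²)
j(b, O(2)) + 14814 = (-1 + (3181/285)²) + 14814 = (-1 + 10118761/81225) + 14814 = 10037536/81225 + 14814 = 1213304686/81225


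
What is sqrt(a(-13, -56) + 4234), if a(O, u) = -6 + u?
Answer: 2*sqrt(1043) ≈ 64.591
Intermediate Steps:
sqrt(a(-13, -56) + 4234) = sqrt((-6 - 56) + 4234) = sqrt(-62 + 4234) = sqrt(4172) = 2*sqrt(1043)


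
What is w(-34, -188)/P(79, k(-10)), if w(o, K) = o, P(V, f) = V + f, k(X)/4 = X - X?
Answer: -34/79 ≈ -0.43038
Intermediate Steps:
k(X) = 0 (k(X) = 4*(X - X) = 4*0 = 0)
w(-34, -188)/P(79, k(-10)) = -34/(79 + 0) = -34/79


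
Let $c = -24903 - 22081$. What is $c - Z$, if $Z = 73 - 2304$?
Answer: $-44753$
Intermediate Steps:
$Z = -2231$ ($Z = 73 - 2304 = -2231$)
$c = -46984$
$c - Z = -46984 - -2231 = -46984 + 2231 = -44753$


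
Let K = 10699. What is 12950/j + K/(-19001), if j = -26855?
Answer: -106676919/102054371 ≈ -1.0453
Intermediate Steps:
12950/j + K/(-19001) = 12950/(-26855) + 10699/(-19001) = 12950*(-1/26855) + 10699*(-1/19001) = -2590/5371 - 10699/19001 = -106676919/102054371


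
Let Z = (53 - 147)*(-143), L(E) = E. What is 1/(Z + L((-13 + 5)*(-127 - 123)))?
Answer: 1/15442 ≈ 6.4758e-5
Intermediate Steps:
Z = 13442 (Z = -94*(-143) = 13442)
1/(Z + L((-13 + 5)*(-127 - 123))) = 1/(13442 + (-13 + 5)*(-127 - 123)) = 1/(13442 - 8*(-250)) = 1/(13442 + 2000) = 1/15442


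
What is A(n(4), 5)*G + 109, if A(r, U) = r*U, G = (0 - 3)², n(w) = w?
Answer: 289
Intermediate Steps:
G = 9 (G = (-3)² = 9)
A(r, U) = U*r
A(n(4), 5)*G + 109 = (5*4)*9 + 109 = 20*9 + 109 = 180 + 109 = 289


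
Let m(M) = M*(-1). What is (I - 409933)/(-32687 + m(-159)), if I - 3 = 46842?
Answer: 22693/2033 ≈ 11.162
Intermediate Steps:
I = 46845 (I = 3 + 46842 = 46845)
m(M) = -M
(I - 409933)/(-32687 + m(-159)) = (46845 - 409933)/(-32687 - 1*(-159)) = -363088/(-32687 + 159) = -363088/(-32528) = -363088*(-1/32528) = 22693/2033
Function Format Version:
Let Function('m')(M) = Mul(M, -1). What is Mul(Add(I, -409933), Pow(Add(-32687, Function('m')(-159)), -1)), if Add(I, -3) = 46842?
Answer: Rational(22693, 2033) ≈ 11.162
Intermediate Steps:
I = 46845 (I = Add(3, 46842) = 46845)
Function('m')(M) = Mul(-1, M)
Mul(Add(I, -409933), Pow(Add(-32687, Function('m')(-159)), -1)) = Mul(Add(46845, -409933), Pow(Add(-32687, Mul(-1, -159)), -1)) = Mul(-363088, Pow(Add(-32687, 159), -1)) = Mul(-363088, Pow(-32528, -1)) = Mul(-363088, Rational(-1, 32528)) = Rational(22693, 2033)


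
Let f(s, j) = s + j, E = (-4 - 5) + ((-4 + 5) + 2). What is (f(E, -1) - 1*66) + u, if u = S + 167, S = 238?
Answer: 332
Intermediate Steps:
u = 405 (u = 238 + 167 = 405)
E = -6 (E = -9 + (1 + 2) = -9 + 3 = -6)
f(s, j) = j + s
(f(E, -1) - 1*66) + u = ((-1 - 6) - 1*66) + 405 = (-7 - 66) + 405 = -73 + 405 = 332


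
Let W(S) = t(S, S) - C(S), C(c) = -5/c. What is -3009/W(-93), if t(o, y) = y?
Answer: 279837/8654 ≈ 32.336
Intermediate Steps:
W(S) = S + 5/S (W(S) = S - (-5)/S = S + 5/S)
-3009/W(-93) = -3009/(-93 + 5/(-93)) = -3009/(-93 + 5*(-1/93)) = -3009/(-93 - 5/93) = -3009/(-8654/93) = -3009*(-93/8654) = 279837/8654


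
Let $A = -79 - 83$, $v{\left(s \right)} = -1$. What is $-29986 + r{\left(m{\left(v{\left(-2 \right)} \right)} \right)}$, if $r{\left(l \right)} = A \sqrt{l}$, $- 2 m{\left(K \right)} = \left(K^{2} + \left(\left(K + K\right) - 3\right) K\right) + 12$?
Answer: $-29986 - 486 i \approx -29986.0 - 486.0 i$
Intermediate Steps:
$A = -162$
$m{\left(K \right)} = -6 - \frac{K^{2}}{2} - \frac{K \left(-3 + 2 K\right)}{2}$ ($m{\left(K \right)} = - \frac{\left(K^{2} + \left(\left(K + K\right) - 3\right) K\right) + 12}{2} = - \frac{\left(K^{2} + \left(2 K - 3\right) K\right) + 12}{2} = - \frac{\left(K^{2} + \left(-3 + 2 K\right) K\right) + 12}{2} = - \frac{\left(K^{2} + K \left(-3 + 2 K\right)\right) + 12}{2} = - \frac{12 + K^{2} + K \left(-3 + 2 K\right)}{2} = -6 - \frac{K^{2}}{2} - \frac{K \left(-3 + 2 K\right)}{2}$)
$r{\left(l \right)} = - 162 \sqrt{l}$
$-29986 + r{\left(m{\left(v{\left(-2 \right)} \right)} \right)} = -29986 - 162 \sqrt{-6 - \frac{3 \left(-1\right)^{2}}{2} + \frac{3}{2} \left(-1\right)} = -29986 - 162 \sqrt{-6 - \frac{3}{2} - \frac{3}{2}} = -29986 - 162 \sqrt{-9} = -29986 - 162 \cdot 3 i = -29986 - 486 i$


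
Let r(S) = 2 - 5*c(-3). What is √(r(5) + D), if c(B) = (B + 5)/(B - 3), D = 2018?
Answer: √18195/3 ≈ 44.963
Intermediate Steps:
c(B) = (5 + B)/(-3 + B)
r(S) = 11/3 (r(S) = 2 - 5*(5 - 3)/(-3 - 3) = 2 - 5*2/(-6) = 2 - (-5)*2/6 = 2 - 5*(-⅓) = 2 + 5/3 = 11/3)
√(r(5) + D) = √(11/3 + 2018) = √(6065/3) = √18195/3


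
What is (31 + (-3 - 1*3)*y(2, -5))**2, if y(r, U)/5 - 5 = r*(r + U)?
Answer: 3721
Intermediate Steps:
y(r, U) = 25 + 5*r*(U + r) (y(r, U) = 25 + 5*(r*(r + U)) = 25 + 5*(r*(U + r)) = 25 + 5*r*(U + r))
(31 + (-3 - 1*3)*y(2, -5))**2 = (31 + (-3 - 1*3)*(25 + 5*2**2 + 5*(-5)*2))**2 = (31 + (-3 - 3)*(25 + 5*4 - 50))**2 = (31 - 6*(25 + 20 - 50))**2 = (31 - 6*(-5))**2 = (31 + 30)**2 = 61**2 = 3721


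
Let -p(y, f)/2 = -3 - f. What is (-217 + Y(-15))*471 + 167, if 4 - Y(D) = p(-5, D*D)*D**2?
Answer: -48424756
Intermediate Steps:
p(y, f) = 6 + 2*f (p(y, f) = -2*(-3 - f) = 6 + 2*f)
Y(D) = 4 - D**2*(6 + 2*D**2) (Y(D) = 4 - (6 + 2*(D*D))*D**2 = 4 - (6 + 2*D**2)*D**2 = 4 - D**2*(6 + 2*D**2))
(-217 + Y(-15))*471 + 167 = (-217 + (4 - 6*(-15)**2 - 2*(-15)**4))*471 + 167 = (-217 + (4 - 6*225 - 2*50625))*471 + 167 = (-217 + (4 - 1350 - 101250))*471 + 167 = (-217 - 102596)*471 + 167 = -102813*471 + 167 = -48424923 + 167 = -48424756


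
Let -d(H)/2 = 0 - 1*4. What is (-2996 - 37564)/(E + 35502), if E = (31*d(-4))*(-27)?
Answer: -6760/4801 ≈ -1.4080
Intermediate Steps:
d(H) = 8 (d(H) = -2*(0 - 1*4) = -2*(0 - 4) = -2*(-4) = 8)
E = -6696 (E = (31*8)*(-27) = 248*(-27) = -6696)
(-2996 - 37564)/(E + 35502) = (-2996 - 37564)/(-6696 + 35502) = -40560/28806 = -40560*1/28806 = -6760/4801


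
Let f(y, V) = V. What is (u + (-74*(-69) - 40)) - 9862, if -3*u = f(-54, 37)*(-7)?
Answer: -14129/3 ≈ -4709.7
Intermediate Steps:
u = 259/3 (u = -37*(-7)/3 = -1/3*(-259) = 259/3 ≈ 86.333)
(u + (-74*(-69) - 40)) - 9862 = (259/3 + (-74*(-69) - 40)) - 9862 = (259/3 + (5106 - 40)) - 9862 = (259/3 + 5066) - 9862 = 15457/3 - 9862 = -14129/3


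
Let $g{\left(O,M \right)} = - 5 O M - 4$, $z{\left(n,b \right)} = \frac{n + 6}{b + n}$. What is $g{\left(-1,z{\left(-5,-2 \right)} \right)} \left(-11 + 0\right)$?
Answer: $\frac{363}{7} \approx 51.857$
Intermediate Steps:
$z{\left(n,b \right)} = \frac{6 + n}{b + n}$
$g{\left(O,M \right)} = -4 - 5 M O$ ($g{\left(O,M \right)} = - 5 M O - 4 = -4 - 5 M O$)
$g{\left(-1,z{\left(-5,-2 \right)} \right)} \left(-11 + 0\right) = \left(-4 - 5 \frac{6 - 5}{-2 - 5} \left(-1\right)\right) \left(-11 + 0\right) = \left(-4 - 5 \frac{1}{-7} \cdot 1 \left(-1\right)\right) \left(-11\right) = \left(-4 - 5 \left(\left(- \frac{1}{7}\right) 1\right) \left(-1\right)\right) \left(-11\right) = \left(-4 - \left(- \frac{5}{7}\right) \left(-1\right)\right) \left(-11\right) = \left(-4 - \frac{5}{7}\right) \left(-11\right) = \left(- \frac{33}{7}\right) \left(-11\right) = \frac{363}{7}$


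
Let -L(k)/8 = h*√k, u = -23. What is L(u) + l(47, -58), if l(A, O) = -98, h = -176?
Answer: -98 + 1408*I*√23 ≈ -98.0 + 6752.5*I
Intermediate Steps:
L(k) = 1408*√k (L(k) = -(-1408)*√k = 1408*√k)
L(u) + l(47, -58) = 1408*√(-23) - 98 = 1408*(I*√23) - 98 = 1408*I*√23 - 98 = -98 + 1408*I*√23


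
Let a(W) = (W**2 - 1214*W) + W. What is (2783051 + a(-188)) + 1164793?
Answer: 4211232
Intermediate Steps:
a(W) = W**2 - 1213*W
(2783051 + a(-188)) + 1164793 = (2783051 - 188*(-1213 - 188)) + 1164793 = (2783051 - 188*(-1401)) + 1164793 = (2783051 + 263388) + 1164793 = 3046439 + 1164793 = 4211232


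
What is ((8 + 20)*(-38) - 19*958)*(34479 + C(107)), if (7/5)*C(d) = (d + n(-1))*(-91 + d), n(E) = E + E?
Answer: -687391614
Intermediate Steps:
n(E) = 2*E
C(d) = 5*(-91 + d)*(-2 + d)/7 (C(d) = 5*((d + 2*(-1))*(-91 + d))/7 = 5*((d - 2)*(-91 + d))/7 = 5*((-2 + d)*(-91 + d))/7 = 5*((-91 + d)*(-2 + d))/7 = 5*(-91 + d)*(-2 + d)/7)
((8 + 20)*(-38) - 19*958)*(34479 + C(107)) = ((8 + 20)*(-38) - 19*958)*(34479 + (130 - 465/7*107 + (5/7)*107²)) = (28*(-38) - 18202)*(34479 + (130 - 49755/7 + (5/7)*11449)) = (-1064 - 18202)*(34479 + (130 - 49755/7 + 57245/7)) = -19266*(34479 + 1200) = -19266*35679 = -687391614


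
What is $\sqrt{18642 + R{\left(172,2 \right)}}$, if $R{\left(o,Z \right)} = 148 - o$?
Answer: $\sqrt{18618} \approx 136.45$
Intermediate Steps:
$\sqrt{18642 + R{\left(172,2 \right)}} = \sqrt{18642 + \left(148 - 172\right)} = \sqrt{18642 - 24} = \sqrt{18618}$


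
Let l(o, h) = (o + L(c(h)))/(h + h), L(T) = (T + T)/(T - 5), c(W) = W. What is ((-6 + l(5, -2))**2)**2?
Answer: 1836036801/614656 ≈ 2987.1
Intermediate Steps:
L(T) = 2*T/(-5 + T) (L(T) = (2*T)/(-5 + T) = 2*T/(-5 + T))
l(o, h) = (o + 2*h/(-5 + h))/(2*h) (l(o, h) = (o + 2*h/(-5 + h))/(h + h) = (o + 2*h/(-5 + h))/((2*h)) = (o + 2*h/(-5 + h))*(1/(2*h)) = (o + 2*h/(-5 + h))/(2*h))
((-6 + l(5, -2))**2)**2 = ((-6 + (-2 + (1/2)*5*(-5 - 2))/((-2)*(-5 - 2)))**2)**2 = ((-6 - 1/2*(-2 + (1/2)*5*(-7))/(-7))**2)**2 = ((-6 - 1/2*(-1/7)*(-2 - 35/2))**2)**2 = ((-6 - 1/2*(-1/7)*(-39/2))**2)**2 = ((-6 - 39/28)**2)**2 = ((-207/28)**2)**2 = (42849/784)**2 = 1836036801/614656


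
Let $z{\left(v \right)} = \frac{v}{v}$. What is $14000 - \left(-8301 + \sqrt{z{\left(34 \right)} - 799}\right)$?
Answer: $22301 - i \sqrt{798} \approx 22301.0 - 28.249 i$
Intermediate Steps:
$z{\left(v \right)} = 1$
$14000 - \left(-8301 + \sqrt{z{\left(34 \right)} - 799}\right) = 14000 + \left(8301 - \sqrt{1 - 799}\right) = 14000 + \left(8301 - \sqrt{-798}\right) = 14000 + \left(8301 - i \sqrt{798}\right) = 22301 - i \sqrt{798}$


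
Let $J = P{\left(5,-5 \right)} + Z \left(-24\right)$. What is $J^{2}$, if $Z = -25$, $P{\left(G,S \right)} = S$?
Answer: $354025$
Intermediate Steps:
$J = 595$ ($J = -5 - -600 = -5 + 600 = 595$)
$J^{2} = 595^{2} = 354025$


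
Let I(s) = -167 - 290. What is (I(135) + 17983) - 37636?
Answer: -20110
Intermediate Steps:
I(s) = -457
(I(135) + 17983) - 37636 = (-457 + 17983) - 37636 = 17526 - 37636 = -20110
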